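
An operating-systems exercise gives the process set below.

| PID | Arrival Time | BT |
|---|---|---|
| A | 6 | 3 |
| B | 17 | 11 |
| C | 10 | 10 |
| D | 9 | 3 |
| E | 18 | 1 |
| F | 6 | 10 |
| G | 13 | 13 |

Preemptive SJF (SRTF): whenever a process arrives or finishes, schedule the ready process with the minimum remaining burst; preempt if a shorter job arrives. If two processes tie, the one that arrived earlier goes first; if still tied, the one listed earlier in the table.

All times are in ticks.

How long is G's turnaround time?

Timeline: | idle 0-6 | A 6-9 | D 9-12 | F 12-18 | E 18-19 | F 19-23 | C 23-33 | B 33-44 | G 44-57 |
Completion: A=9  B=44  C=33  D=12  E=19  F=23  G=57
Turnaround(G) = completion − arrival = 57 − 13 = 44

44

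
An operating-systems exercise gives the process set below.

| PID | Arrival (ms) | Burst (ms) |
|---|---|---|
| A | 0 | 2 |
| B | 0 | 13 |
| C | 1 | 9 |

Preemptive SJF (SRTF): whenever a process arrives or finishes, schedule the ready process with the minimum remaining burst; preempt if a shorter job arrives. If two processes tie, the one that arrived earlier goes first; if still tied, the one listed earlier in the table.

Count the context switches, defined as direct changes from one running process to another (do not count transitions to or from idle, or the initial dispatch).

Gantt: | A 0-2 | C 2-11 | B 11-24 |
Completion: A=2  B=24  C=11
Turnaround (C−A): A=2  B=24  C=10

2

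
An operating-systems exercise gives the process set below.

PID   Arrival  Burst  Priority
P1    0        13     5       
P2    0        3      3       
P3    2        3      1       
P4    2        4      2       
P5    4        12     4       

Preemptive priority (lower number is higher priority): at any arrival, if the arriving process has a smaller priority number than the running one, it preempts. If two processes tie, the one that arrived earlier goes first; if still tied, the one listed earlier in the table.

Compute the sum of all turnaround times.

Gantt: | P2 0-2 | P3 2-5 | P4 5-9 | P2 9-10 | P5 10-22 | P1 22-35 |
Completion: P1=35  P2=10  P3=5  P4=9  P5=22
Turnaround = completion − arrival: P1=35, P2=10, P3=3, P4=7, P5=18
Total turnaround = 35 + 10 + 3 + 7 + 18 = 73

73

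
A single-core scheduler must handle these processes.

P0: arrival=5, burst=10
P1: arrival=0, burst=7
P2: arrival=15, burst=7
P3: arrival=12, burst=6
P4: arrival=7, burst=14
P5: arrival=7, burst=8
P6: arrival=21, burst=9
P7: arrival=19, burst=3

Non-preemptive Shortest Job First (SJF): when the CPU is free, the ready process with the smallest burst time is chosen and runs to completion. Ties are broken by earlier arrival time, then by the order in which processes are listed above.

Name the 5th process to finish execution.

Gantt: | P1 0-7 | P5 7-15 | P3 15-21 | P7 21-24 | P2 24-31 | P6 31-40 | P0 40-50 | P4 50-64 |
Completion: P0=50  P1=7  P2=31  P3=21  P4=64  P5=15  P6=40  P7=24
Finish order: P1 → P5 → P3 → P7 → P2 → P6 → P0 → P4

P2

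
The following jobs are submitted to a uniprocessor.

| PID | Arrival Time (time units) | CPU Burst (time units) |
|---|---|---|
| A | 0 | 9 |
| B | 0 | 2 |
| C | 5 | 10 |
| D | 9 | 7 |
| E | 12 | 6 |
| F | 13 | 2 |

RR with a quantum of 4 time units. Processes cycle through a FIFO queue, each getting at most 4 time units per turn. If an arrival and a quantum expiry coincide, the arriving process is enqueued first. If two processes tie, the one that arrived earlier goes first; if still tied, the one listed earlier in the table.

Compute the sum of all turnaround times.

113

Schedule: | A 0-4 | B 4-6 | A 6-10 | C 10-14 | D 14-18 | A 18-19 | E 19-23 | F 23-25 | C 25-29 | D 29-32 | E 32-34 | C 34-36 |
Completion: A=19  B=6  C=36  D=32  E=34  F=25
Turnaround = completion − arrival: A=19, B=6, C=31, D=23, E=22, F=12
Total turnaround = 19 + 6 + 31 + 23 + 22 + 12 = 113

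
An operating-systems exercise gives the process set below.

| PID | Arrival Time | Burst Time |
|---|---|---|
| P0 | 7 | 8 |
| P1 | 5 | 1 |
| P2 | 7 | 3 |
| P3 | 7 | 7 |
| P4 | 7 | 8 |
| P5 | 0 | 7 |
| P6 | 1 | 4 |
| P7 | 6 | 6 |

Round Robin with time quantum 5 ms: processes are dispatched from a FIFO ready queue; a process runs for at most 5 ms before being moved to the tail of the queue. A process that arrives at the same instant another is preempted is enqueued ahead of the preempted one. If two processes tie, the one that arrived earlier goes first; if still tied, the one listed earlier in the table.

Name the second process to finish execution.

Timeline: | P5 0-5 | P6 5-9 | P1 9-10 | P5 10-12 | P7 12-17 | P0 17-22 | P2 22-25 | P3 25-30 | P4 30-35 | P7 35-36 | P0 36-39 | P3 39-41 | P4 41-44 |
Completion: P0=39  P1=10  P2=25  P3=41  P4=44  P5=12  P6=9  P7=36
Turnaround (C−A): P0=32  P1=5  P2=18  P3=34  P4=37  P5=12  P6=8  P7=30
Finish order: P6 → P1 → P5 → P2 → P7 → P0 → P3 → P4

P1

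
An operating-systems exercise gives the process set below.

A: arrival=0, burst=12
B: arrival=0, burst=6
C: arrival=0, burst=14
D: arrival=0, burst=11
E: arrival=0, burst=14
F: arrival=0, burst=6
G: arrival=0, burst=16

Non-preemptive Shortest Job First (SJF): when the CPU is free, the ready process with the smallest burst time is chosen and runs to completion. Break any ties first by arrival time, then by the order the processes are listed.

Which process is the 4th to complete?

Timeline: | B 0-6 | F 6-12 | D 12-23 | A 23-35 | C 35-49 | E 49-63 | G 63-79 |
Completion: A=35  B=6  C=49  D=23  E=63  F=12  G=79
Turnaround (C−A): A=35  B=6  C=49  D=23  E=63  F=12  G=79
Finish order: B → F → D → A → C → E → G

A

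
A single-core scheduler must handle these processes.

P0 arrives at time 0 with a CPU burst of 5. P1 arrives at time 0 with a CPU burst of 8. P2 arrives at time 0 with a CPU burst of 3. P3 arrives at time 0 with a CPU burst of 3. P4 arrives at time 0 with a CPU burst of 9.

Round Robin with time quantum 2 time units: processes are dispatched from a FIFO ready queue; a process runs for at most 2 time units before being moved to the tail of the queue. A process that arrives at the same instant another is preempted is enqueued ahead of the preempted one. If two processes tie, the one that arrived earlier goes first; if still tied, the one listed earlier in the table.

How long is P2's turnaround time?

Timeline: | P0 0-2 | P1 2-4 | P2 4-6 | P3 6-8 | P4 8-10 | P0 10-12 | P1 12-14 | P2 14-15 | P3 15-16 | P4 16-18 | P0 18-19 | P1 19-21 | P4 21-23 | P1 23-25 | P4 25-28 |
Completion: P0=19  P1=25  P2=15  P3=16  P4=28
Turnaround (C−A): P0=19  P1=25  P2=15  P3=16  P4=28
Turnaround(P2) = completion − arrival = 15 − 0 = 15

15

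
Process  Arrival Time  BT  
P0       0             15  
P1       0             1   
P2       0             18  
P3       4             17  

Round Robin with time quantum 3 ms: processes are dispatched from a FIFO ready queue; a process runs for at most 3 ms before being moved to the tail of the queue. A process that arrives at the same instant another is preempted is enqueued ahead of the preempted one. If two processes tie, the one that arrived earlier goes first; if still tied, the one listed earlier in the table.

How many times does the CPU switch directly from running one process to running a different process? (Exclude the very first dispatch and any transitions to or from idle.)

Gantt: | P0 0-3 | P1 3-4 | P2 4-7 | P0 7-10 | P3 10-13 | P2 13-16 | P0 16-19 | P3 19-22 | P2 22-25 | P0 25-28 | P3 28-31 | P2 31-34 | P0 34-37 | P3 37-40 | P2 40-43 | P3 43-46 | P2 46-49 | P3 49-51 |
Completion: P0=37  P1=4  P2=49  P3=51
Turnaround (C−A): P0=37  P1=4  P2=49  P3=47

17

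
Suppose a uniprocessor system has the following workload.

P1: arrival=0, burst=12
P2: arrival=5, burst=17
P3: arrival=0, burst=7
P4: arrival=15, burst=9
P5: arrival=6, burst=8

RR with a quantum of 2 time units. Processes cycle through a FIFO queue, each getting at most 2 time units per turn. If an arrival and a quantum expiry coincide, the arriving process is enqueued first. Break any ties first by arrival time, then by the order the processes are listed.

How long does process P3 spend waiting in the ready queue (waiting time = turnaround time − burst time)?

18

Timeline: | P1 0-2 | P3 2-4 | P1 4-6 | P3 6-8 | P2 8-10 | P5 10-12 | P1 12-14 | P3 14-16 | P2 16-18 | P5 18-20 | P1 20-22 | P4 22-24 | P3 24-25 | P2 25-27 | P5 27-29 | P1 29-31 | P4 31-33 | P2 33-35 | P5 35-37 | P1 37-39 | P4 39-41 | P2 41-43 | P4 43-45 | P2 45-47 | P4 47-48 | P2 48-53 |
Completion: P1=39  P2=53  P3=25  P4=48  P5=37
Turnaround (C−A): P1=39  P2=48  P3=25  P4=33  P5=31
Waiting(P3) = turnaround − burst = 25 − 7 = 18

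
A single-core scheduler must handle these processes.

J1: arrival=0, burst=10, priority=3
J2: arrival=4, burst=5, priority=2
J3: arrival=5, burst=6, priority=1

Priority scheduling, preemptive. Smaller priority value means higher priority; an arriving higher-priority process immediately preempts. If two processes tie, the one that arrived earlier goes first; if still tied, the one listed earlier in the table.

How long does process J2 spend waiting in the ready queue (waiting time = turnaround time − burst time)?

Timeline: | J1 0-4 | J2 4-5 | J3 5-11 | J2 11-15 | J1 15-21 |
Completion: J1=21  J2=15  J3=11
Turnaround (C−A): J1=21  J2=11  J3=6
Waiting(J2) = turnaround − burst = 11 − 5 = 6

6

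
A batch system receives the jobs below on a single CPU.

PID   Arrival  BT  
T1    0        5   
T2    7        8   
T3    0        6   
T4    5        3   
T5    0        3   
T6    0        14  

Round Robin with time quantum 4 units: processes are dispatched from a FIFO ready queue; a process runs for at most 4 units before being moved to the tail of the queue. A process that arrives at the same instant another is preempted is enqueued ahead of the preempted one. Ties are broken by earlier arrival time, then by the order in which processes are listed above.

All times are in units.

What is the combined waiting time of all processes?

92

Gantt: | T1 0-4 | T3 4-8 | T5 8-11 | T6 11-15 | T1 15-16 | T4 16-19 | T2 19-23 | T3 23-25 | T6 25-29 | T2 29-33 | T6 33-39 |
Completion: T1=16  T2=33  T3=25  T4=19  T5=11  T6=39
Waiting = turnaround − burst: T1=11, T2=18, T3=19, T4=11, T5=8, T6=25
Total waiting = 11 + 18 + 19 + 11 + 8 + 25 = 92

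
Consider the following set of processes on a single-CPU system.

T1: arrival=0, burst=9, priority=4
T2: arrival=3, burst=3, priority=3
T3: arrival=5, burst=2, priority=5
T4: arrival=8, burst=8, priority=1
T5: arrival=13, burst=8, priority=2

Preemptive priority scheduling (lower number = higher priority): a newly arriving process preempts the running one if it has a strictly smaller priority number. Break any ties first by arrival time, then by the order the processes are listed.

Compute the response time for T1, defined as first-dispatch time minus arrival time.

0

Gantt: | T1 0-3 | T2 3-6 | T1 6-8 | T4 8-16 | T5 16-24 | T1 24-28 | T3 28-30 |
Completion: T1=28  T2=6  T3=30  T4=16  T5=24
Response(T1) = first start − arrival = 0 − 0 = 0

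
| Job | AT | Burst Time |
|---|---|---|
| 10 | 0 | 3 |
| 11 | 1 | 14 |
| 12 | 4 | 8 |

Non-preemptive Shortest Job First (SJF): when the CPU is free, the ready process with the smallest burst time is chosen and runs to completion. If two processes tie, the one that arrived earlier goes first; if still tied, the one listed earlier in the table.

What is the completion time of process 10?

Gantt: | 10 0-3 | 11 3-17 | 12 17-25 |
Completion: 10=3  11=17  12=25

3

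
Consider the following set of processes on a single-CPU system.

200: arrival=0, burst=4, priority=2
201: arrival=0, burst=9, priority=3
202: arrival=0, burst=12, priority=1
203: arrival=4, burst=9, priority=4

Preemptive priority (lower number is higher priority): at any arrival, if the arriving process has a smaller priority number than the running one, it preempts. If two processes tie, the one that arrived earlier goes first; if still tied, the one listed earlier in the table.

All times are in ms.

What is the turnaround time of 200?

Timeline: | 202 0-12 | 200 12-16 | 201 16-25 | 203 25-34 |
Completion: 200=16  201=25  202=12  203=34
Turnaround (C−A): 200=16  201=25  202=12  203=30
Turnaround(200) = completion − arrival = 16 − 0 = 16

16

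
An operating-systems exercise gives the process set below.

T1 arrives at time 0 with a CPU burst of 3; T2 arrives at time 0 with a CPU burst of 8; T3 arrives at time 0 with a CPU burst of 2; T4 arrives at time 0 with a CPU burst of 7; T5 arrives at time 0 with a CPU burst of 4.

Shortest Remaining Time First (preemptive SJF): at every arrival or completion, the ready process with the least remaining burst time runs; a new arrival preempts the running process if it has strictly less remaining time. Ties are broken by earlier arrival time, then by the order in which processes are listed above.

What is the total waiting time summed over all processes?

32

Gantt: | T3 0-2 | T1 2-5 | T5 5-9 | T4 9-16 | T2 16-24 |
Completion: T1=5  T2=24  T3=2  T4=16  T5=9
Turnaround (C−A): T1=5  T2=24  T3=2  T4=16  T5=9
Waiting = turnaround − burst: T1=2, T2=16, T3=0, T4=9, T5=5
Total waiting = 2 + 16 + 0 + 9 + 5 = 32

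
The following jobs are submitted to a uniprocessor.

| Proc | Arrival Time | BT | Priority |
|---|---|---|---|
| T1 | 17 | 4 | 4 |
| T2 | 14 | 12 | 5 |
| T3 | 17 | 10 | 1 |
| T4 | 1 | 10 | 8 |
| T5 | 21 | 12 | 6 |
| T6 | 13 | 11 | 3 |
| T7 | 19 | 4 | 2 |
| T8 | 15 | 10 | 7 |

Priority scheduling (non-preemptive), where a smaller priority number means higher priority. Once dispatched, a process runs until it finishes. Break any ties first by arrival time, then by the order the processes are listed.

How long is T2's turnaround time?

Timeline: | idle 0-1 | T4 1-11 | idle 11-13 | T6 13-24 | T3 24-34 | T7 34-38 | T1 38-42 | T2 42-54 | T5 54-66 | T8 66-76 |
Completion: T1=42  T2=54  T3=34  T4=11  T5=66  T6=24  T7=38  T8=76
Turnaround(T2) = completion − arrival = 54 − 14 = 40

40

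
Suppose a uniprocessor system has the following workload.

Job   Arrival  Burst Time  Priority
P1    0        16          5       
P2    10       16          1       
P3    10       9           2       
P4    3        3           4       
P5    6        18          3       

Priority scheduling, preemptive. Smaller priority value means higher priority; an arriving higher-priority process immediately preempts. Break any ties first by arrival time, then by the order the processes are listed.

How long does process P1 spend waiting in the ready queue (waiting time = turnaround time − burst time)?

46

Schedule: | P1 0-3 | P4 3-6 | P5 6-10 | P2 10-26 | P3 26-35 | P5 35-49 | P1 49-62 |
Completion: P1=62  P2=26  P3=35  P4=6  P5=49
Turnaround (C−A): P1=62  P2=16  P3=25  P4=3  P5=43
Waiting(P1) = turnaround − burst = 62 − 16 = 46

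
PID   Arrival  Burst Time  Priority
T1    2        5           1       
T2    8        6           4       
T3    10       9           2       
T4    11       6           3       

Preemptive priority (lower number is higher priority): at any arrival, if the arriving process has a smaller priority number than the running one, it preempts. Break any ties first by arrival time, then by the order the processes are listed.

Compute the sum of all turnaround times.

49

Schedule: | idle 0-2 | T1 2-7 | idle 7-8 | T2 8-10 | T3 10-19 | T4 19-25 | T2 25-29 |
Completion: T1=7  T2=29  T3=19  T4=25
Turnaround (C−A): T1=5  T2=21  T3=9  T4=14
Turnaround = completion − arrival: T1=5, T2=21, T3=9, T4=14
Total turnaround = 5 + 21 + 9 + 14 = 49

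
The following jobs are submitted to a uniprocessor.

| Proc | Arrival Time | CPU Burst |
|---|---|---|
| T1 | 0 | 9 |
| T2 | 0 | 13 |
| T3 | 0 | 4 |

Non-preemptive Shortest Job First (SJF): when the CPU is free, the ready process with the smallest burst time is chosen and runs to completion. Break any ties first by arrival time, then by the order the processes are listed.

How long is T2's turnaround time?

Gantt: | T3 0-4 | T1 4-13 | T2 13-26 |
Completion: T1=13  T2=26  T3=4
Turnaround (C−A): T1=13  T2=26  T3=4
Turnaround(T2) = completion − arrival = 26 − 0 = 26

26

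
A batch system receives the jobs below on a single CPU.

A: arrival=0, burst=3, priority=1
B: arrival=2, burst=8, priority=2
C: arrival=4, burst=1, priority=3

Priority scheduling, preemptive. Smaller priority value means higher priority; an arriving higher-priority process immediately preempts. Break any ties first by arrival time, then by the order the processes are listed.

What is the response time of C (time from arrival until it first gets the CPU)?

Timeline: | A 0-3 | B 3-11 | C 11-12 |
Completion: A=3  B=11  C=12
Turnaround (C−A): A=3  B=9  C=8
Response(C) = first start − arrival = 11 − 4 = 7

7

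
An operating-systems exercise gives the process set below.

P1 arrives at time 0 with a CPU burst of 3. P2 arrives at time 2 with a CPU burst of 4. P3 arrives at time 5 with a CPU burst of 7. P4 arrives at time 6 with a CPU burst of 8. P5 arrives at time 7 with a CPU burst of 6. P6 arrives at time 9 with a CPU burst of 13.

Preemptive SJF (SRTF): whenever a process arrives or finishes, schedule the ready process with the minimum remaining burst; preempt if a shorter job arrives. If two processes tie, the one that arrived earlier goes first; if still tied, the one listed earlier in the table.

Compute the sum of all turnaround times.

Gantt: | P1 0-3 | P2 3-7 | P5 7-13 | P3 13-20 | P4 20-28 | P6 28-41 |
Completion: P1=3  P2=7  P3=20  P4=28  P5=13  P6=41
Turnaround = completion − arrival: P1=3, P2=5, P3=15, P4=22, P5=6, P6=32
Total turnaround = 3 + 5 + 15 + 22 + 6 + 32 = 83

83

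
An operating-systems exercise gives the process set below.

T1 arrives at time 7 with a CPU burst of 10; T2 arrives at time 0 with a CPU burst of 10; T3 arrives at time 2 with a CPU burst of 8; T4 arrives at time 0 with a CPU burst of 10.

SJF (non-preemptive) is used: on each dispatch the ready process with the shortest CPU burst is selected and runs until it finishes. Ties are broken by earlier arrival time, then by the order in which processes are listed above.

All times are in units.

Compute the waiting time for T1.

Timeline: | T2 0-10 | T3 10-18 | T4 18-28 | T1 28-38 |
Completion: T1=38  T2=10  T3=18  T4=28
Turnaround (C−A): T1=31  T2=10  T3=16  T4=28
Waiting(T1) = turnaround − burst = 31 − 10 = 21

21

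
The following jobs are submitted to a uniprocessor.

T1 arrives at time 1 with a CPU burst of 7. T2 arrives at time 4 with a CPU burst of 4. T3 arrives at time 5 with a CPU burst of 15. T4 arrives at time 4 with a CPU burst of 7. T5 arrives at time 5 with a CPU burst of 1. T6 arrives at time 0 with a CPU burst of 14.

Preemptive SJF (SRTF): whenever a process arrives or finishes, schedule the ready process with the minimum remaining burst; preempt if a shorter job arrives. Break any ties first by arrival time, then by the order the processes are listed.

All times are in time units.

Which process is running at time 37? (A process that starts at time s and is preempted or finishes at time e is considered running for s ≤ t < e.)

Timeline: | T6 0-1 | T1 1-5 | T5 5-6 | T1 6-9 | T2 9-13 | T4 13-20 | T6 20-33 | T3 33-48 |
Completion: T1=9  T2=13  T3=48  T4=20  T5=6  T6=33

T3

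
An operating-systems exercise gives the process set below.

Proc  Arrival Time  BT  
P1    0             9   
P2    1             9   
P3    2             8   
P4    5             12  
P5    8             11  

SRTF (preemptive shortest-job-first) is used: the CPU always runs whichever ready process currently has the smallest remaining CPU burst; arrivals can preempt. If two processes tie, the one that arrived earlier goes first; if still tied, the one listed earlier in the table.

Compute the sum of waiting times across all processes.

Timeline: | P1 0-9 | P3 9-17 | P2 17-26 | P5 26-37 | P4 37-49 |
Completion: P1=9  P2=26  P3=17  P4=49  P5=37
Waiting = turnaround − burst: P1=0, P2=16, P3=7, P4=32, P5=18
Total waiting = 0 + 16 + 7 + 32 + 18 = 73

73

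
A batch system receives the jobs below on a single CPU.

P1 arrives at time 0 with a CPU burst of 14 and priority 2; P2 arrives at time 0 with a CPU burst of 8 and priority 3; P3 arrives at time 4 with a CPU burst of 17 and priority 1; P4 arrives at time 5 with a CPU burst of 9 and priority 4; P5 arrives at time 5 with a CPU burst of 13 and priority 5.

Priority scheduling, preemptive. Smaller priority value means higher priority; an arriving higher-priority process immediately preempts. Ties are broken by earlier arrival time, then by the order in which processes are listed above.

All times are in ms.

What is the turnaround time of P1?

31

Gantt: | P1 0-4 | P3 4-21 | P1 21-31 | P2 31-39 | P4 39-48 | P5 48-61 |
Completion: P1=31  P2=39  P3=21  P4=48  P5=61
Turnaround(P1) = completion − arrival = 31 − 0 = 31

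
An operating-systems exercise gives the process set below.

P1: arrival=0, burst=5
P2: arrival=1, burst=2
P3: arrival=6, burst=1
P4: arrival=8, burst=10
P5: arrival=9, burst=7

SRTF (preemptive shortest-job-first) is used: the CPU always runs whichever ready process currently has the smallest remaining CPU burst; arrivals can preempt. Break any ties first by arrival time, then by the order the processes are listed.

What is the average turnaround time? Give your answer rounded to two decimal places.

7.00

Timeline: | P1 0-1 | P2 1-3 | P1 3-7 | P3 7-8 | P4 8-9 | P5 9-16 | P4 16-25 |
Completion: P1=7  P2=3  P3=8  P4=25  P5=16
Turnaround (C−A): P1=7  P2=2  P3=2  P4=17  P5=7
Turnaround times: P1=7, P2=2, P3=2, P4=17, P5=7
Average turnaround = (7+2+2+17+7) / 5 = 35/5 = 7.00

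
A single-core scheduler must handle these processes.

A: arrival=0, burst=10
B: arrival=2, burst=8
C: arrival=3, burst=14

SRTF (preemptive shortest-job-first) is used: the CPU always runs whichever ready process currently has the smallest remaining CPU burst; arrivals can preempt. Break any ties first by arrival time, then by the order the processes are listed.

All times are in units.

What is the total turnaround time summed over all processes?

55

Gantt: | A 0-10 | B 10-18 | C 18-32 |
Completion: A=10  B=18  C=32
Turnaround = completion − arrival: A=10, B=16, C=29
Total turnaround = 10 + 16 + 29 = 55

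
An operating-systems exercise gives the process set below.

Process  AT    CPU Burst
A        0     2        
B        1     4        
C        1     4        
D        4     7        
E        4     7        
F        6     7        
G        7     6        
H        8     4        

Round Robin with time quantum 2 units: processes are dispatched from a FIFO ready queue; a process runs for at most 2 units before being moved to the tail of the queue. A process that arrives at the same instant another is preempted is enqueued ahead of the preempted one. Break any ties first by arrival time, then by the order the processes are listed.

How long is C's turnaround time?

Gantt: | A 0-2 | B 2-4 | C 4-6 | D 6-8 | E 8-10 | B 10-12 | F 12-14 | C 14-16 | G 16-18 | H 18-20 | D 20-22 | E 22-24 | F 24-26 | G 26-28 | H 28-30 | D 30-32 | E 32-34 | F 34-36 | G 36-38 | D 38-39 | E 39-40 | F 40-41 |
Completion: A=2  B=12  C=16  D=39  E=40  F=41  G=38  H=30
Turnaround (C−A): A=2  B=11  C=15  D=35  E=36  F=35  G=31  H=22
Turnaround(C) = completion − arrival = 16 − 1 = 15

15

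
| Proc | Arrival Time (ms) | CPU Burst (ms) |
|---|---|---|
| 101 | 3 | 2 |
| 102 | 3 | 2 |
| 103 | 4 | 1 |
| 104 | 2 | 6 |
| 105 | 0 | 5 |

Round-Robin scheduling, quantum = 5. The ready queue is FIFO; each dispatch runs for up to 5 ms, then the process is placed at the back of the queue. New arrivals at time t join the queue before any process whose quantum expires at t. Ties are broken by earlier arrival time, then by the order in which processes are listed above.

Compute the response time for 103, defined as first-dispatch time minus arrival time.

Timeline: | 105 0-5 | 104 5-10 | 101 10-12 | 102 12-14 | 103 14-15 | 104 15-16 |
Completion: 101=12  102=14  103=15  104=16  105=5
Response(103) = first start − arrival = 14 − 4 = 10

10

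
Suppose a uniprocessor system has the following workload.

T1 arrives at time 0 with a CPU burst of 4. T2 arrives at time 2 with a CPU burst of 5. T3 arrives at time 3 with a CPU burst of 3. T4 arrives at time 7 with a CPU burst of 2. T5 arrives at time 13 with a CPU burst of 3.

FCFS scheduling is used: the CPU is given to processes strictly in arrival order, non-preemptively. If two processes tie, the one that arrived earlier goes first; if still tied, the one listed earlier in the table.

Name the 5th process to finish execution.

Gantt: | T1 0-4 | T2 4-9 | T3 9-12 | T4 12-14 | T5 14-17 |
Completion: T1=4  T2=9  T3=12  T4=14  T5=17
Turnaround (C−A): T1=4  T2=7  T3=9  T4=7  T5=4
Finish order: T1 → T2 → T3 → T4 → T5

T5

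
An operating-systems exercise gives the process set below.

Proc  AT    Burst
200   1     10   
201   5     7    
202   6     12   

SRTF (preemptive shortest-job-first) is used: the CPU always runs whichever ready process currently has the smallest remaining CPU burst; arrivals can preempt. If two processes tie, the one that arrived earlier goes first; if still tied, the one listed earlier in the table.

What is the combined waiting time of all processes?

18

Schedule: | idle 0-1 | 200 1-11 | 201 11-18 | 202 18-30 |
Completion: 200=11  201=18  202=30
Waiting = turnaround − burst: 200=0, 201=6, 202=12
Total waiting = 0 + 6 + 12 = 18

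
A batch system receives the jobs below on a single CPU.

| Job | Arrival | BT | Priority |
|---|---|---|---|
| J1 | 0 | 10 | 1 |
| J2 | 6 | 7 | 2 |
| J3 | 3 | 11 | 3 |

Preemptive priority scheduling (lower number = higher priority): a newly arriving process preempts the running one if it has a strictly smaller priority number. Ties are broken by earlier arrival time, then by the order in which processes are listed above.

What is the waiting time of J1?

0

Schedule: | J1 0-10 | J2 10-17 | J3 17-28 |
Completion: J1=10  J2=17  J3=28
Waiting(J1) = turnaround − burst = 10 − 10 = 0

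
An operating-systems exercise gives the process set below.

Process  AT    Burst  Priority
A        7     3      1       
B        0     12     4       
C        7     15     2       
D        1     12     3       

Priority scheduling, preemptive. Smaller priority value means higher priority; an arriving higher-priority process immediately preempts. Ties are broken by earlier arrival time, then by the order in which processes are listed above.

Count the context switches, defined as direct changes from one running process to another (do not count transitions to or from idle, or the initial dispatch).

5

Timeline: | B 0-1 | D 1-7 | A 7-10 | C 10-25 | D 25-31 | B 31-42 |
Completion: A=10  B=42  C=25  D=31
Turnaround (C−A): A=3  B=42  C=18  D=30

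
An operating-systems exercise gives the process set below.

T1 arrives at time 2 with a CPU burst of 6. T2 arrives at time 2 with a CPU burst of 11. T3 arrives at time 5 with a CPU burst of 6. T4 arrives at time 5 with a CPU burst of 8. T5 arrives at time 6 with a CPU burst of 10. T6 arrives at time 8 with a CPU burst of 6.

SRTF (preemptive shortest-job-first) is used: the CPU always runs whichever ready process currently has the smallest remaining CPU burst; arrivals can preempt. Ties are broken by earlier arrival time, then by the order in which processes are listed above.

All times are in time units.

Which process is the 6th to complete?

T2

Timeline: | idle 0-2 | T1 2-8 | T3 8-14 | T6 14-20 | T4 20-28 | T5 28-38 | T2 38-49 |
Completion: T1=8  T2=49  T3=14  T4=28  T5=38  T6=20
Turnaround (C−A): T1=6  T2=47  T3=9  T4=23  T5=32  T6=12
Finish order: T1 → T3 → T6 → T4 → T5 → T2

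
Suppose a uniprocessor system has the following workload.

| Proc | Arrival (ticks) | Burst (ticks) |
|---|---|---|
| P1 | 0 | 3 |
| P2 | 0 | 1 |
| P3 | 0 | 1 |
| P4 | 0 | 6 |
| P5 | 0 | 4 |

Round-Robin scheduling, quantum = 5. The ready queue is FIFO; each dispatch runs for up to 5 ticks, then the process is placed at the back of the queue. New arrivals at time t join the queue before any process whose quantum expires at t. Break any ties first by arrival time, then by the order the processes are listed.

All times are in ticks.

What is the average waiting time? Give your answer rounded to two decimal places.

5.20

Timeline: | P1 0-3 | P2 3-4 | P3 4-5 | P4 5-10 | P5 10-14 | P4 14-15 |
Completion: P1=3  P2=4  P3=5  P4=15  P5=14
Turnaround (C−A): P1=3  P2=4  P3=5  P4=15  P5=14
Waiting times: P1=0, P2=3, P3=4, P4=9, P5=10
Average waiting = (0+3+4+9+10) / 5 = 26/5 = 5.20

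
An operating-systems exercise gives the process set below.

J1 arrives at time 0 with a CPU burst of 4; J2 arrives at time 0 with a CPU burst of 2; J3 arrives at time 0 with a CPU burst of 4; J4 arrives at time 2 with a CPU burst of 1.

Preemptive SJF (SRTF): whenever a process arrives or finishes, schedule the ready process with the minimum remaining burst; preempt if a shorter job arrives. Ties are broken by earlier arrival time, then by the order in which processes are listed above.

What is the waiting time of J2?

Timeline: | J2 0-2 | J4 2-3 | J1 3-7 | J3 7-11 |
Completion: J1=7  J2=2  J3=11  J4=3
Waiting(J2) = turnaround − burst = 2 − 2 = 0

0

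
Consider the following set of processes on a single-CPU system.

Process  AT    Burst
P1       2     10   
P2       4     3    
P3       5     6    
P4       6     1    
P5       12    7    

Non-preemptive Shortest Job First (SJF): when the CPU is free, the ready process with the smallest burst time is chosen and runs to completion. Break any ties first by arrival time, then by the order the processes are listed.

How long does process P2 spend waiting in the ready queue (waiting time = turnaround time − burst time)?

Gantt: | idle 0-2 | P1 2-12 | P4 12-13 | P2 13-16 | P3 16-22 | P5 22-29 |
Completion: P1=12  P2=16  P3=22  P4=13  P5=29
Turnaround (C−A): P1=10  P2=12  P3=17  P4=7  P5=17
Waiting(P2) = turnaround − burst = 12 − 3 = 9

9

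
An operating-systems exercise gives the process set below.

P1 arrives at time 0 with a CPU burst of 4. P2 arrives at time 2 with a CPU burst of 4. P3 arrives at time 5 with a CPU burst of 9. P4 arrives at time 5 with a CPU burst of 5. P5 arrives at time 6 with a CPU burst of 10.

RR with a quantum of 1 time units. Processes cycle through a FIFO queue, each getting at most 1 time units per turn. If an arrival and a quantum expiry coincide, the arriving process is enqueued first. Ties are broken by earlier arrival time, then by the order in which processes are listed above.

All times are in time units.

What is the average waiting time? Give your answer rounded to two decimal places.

10.60

Gantt: | P1 0-2 | P2 2-3 | P1 3-4 | P2 4-5 | P1 5-6 | P3 6-7 | P4 7-8 | P2 8-9 | P5 9-10 | P3 10-11 | P4 11-12 | P2 12-13 | P5 13-14 | P3 14-15 | P4 15-16 | P5 16-17 | P3 17-18 | P4 18-19 | P5 19-20 | P3 20-21 | P4 21-22 | P5 22-23 | P3 23-24 | P5 24-25 | P3 25-26 | P5 26-27 | P3 27-28 | P5 28-29 | P3 29-30 | P5 30-32 |
Completion: P1=6  P2=13  P3=30  P4=22  P5=32
Turnaround (C−A): P1=6  P2=11  P3=25  P4=17  P5=26
Waiting times: P1=2, P2=7, P3=16, P4=12, P5=16
Average waiting = (2+7+16+12+16) / 5 = 53/5 = 10.60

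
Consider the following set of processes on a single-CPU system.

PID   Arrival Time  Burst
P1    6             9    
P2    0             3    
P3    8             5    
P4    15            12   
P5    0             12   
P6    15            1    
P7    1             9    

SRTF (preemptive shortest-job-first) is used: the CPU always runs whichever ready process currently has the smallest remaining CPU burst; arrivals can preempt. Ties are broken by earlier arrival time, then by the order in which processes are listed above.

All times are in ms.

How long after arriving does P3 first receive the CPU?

Timeline: | P2 0-3 | P7 3-12 | P3 12-15 | P6 15-16 | P3 16-18 | P1 18-27 | P5 27-39 | P4 39-51 |
Completion: P1=27  P2=3  P3=18  P4=51  P5=39  P6=16  P7=12
Turnaround (C−A): P1=21  P2=3  P3=10  P4=36  P5=39  P6=1  P7=11
Response(P3) = first start − arrival = 12 − 8 = 4

4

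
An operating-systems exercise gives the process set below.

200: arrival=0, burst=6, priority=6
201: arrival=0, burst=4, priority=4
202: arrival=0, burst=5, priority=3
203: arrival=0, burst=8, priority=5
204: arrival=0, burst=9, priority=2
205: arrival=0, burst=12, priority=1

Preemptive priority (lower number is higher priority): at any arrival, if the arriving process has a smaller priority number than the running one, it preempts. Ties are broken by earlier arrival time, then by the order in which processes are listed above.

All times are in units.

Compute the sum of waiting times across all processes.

Gantt: | 205 0-12 | 204 12-21 | 202 21-26 | 201 26-30 | 203 30-38 | 200 38-44 |
Completion: 200=44  201=30  202=26  203=38  204=21  205=12
Turnaround (C−A): 200=44  201=30  202=26  203=38  204=21  205=12
Waiting = turnaround − burst: 200=38, 201=26, 202=21, 203=30, 204=12, 205=0
Total waiting = 38 + 26 + 21 + 30 + 12 + 0 = 127

127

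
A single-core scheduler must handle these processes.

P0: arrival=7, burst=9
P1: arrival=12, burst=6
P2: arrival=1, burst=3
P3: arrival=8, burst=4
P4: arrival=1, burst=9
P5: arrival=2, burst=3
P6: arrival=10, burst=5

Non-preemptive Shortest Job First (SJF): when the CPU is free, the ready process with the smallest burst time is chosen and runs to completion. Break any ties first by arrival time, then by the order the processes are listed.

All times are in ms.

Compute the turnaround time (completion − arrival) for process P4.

Schedule: | idle 0-1 | P2 1-4 | P5 4-7 | P4 7-16 | P3 16-20 | P6 20-25 | P1 25-31 | P0 31-40 |
Completion: P0=40  P1=31  P2=4  P3=20  P4=16  P5=7  P6=25
Turnaround (C−A): P0=33  P1=19  P2=3  P3=12  P4=15  P5=5  P6=15
Turnaround(P4) = completion − arrival = 16 − 1 = 15

15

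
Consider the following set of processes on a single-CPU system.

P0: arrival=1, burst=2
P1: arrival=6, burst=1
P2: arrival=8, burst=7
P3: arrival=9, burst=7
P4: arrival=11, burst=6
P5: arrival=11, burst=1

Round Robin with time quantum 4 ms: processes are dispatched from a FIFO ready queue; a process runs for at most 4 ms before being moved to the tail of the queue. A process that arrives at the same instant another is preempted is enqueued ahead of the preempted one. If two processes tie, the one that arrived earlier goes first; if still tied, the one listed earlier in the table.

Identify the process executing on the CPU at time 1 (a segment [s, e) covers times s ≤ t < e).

Gantt: | idle 0-1 | P0 1-3 | idle 3-6 | P1 6-7 | idle 7-8 | P2 8-12 | P3 12-16 | P4 16-20 | P5 20-21 | P2 21-24 | P3 24-27 | P4 27-29 |
Completion: P0=3  P1=7  P2=24  P3=27  P4=29  P5=21
Turnaround (C−A): P0=2  P1=1  P2=16  P3=18  P4=18  P5=10

P0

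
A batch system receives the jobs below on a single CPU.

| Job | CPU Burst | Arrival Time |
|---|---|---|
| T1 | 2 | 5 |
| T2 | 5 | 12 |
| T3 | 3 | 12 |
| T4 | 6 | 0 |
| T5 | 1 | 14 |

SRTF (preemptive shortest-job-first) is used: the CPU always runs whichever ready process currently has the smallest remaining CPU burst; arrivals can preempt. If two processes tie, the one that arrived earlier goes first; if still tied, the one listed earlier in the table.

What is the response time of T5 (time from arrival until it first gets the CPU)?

1

Gantt: | T4 0-6 | T1 6-8 | idle 8-12 | T3 12-15 | T5 15-16 | T2 16-21 |
Completion: T1=8  T2=21  T3=15  T4=6  T5=16
Turnaround (C−A): T1=3  T2=9  T3=3  T4=6  T5=2
Response(T5) = first start − arrival = 15 − 14 = 1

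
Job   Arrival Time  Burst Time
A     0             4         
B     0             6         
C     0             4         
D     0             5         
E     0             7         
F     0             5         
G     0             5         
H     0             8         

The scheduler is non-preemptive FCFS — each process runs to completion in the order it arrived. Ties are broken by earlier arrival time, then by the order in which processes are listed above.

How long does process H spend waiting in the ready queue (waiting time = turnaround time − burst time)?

36

Schedule: | A 0-4 | B 4-10 | C 10-14 | D 14-19 | E 19-26 | F 26-31 | G 31-36 | H 36-44 |
Completion: A=4  B=10  C=14  D=19  E=26  F=31  G=36  H=44
Waiting(H) = turnaround − burst = 44 − 8 = 36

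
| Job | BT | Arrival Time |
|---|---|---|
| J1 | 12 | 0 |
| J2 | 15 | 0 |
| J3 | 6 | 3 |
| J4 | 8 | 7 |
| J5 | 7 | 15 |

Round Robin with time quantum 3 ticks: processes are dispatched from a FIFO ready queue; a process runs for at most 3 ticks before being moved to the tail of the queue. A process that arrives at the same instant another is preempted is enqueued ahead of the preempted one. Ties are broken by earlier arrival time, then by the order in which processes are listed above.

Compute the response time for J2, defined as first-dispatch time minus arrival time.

3

Gantt: | J1 0-3 | J2 3-6 | J3 6-9 | J1 9-12 | J2 12-15 | J4 15-18 | J3 18-21 | J1 21-24 | J5 24-27 | J2 27-30 | J4 30-33 | J1 33-36 | J5 36-39 | J2 39-42 | J4 42-44 | J5 44-45 | J2 45-48 |
Completion: J1=36  J2=48  J3=21  J4=44  J5=45
Turnaround (C−A): J1=36  J2=48  J3=18  J4=37  J5=30
Response(J2) = first start − arrival = 3 − 0 = 3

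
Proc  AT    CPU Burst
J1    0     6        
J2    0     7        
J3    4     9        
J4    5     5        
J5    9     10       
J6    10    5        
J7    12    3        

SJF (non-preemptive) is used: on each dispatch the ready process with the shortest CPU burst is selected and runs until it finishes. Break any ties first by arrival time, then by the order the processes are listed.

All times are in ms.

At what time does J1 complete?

Schedule: | J1 0-6 | J4 6-11 | J6 11-16 | J7 16-19 | J2 19-26 | J3 26-35 | J5 35-45 |
Completion: J1=6  J2=26  J3=35  J4=11  J5=45  J6=16  J7=19
Turnaround (C−A): J1=6  J2=26  J3=31  J4=6  J5=36  J6=6  J7=7

6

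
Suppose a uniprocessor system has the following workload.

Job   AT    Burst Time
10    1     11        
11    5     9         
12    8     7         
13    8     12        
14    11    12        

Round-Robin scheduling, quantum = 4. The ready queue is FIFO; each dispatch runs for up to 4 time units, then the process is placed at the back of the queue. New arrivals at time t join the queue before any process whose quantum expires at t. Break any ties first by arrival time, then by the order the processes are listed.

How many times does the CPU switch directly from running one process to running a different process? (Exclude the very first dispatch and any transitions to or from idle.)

Timeline: | idle 0-1 | 10 1-5 | 11 5-9 | 10 9-13 | 12 13-17 | 13 17-21 | 11 21-25 | 14 25-29 | 10 29-32 | 12 32-35 | 13 35-39 | 11 39-40 | 14 40-44 | 13 44-48 | 14 48-52 |
Completion: 10=32  11=40  12=35  13=48  14=52
Turnaround (C−A): 10=31  11=35  12=27  13=40  14=41

13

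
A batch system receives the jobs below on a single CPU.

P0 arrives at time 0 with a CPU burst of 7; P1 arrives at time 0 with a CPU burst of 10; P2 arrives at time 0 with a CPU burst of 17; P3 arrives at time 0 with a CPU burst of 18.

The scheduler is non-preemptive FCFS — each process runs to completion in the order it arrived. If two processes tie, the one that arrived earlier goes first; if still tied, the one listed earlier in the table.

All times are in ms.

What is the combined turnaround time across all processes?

Schedule: | P0 0-7 | P1 7-17 | P2 17-34 | P3 34-52 |
Completion: P0=7  P1=17  P2=34  P3=52
Turnaround (C−A): P0=7  P1=17  P2=34  P3=52
Turnaround = completion − arrival: P0=7, P1=17, P2=34, P3=52
Total turnaround = 7 + 17 + 34 + 52 = 110

110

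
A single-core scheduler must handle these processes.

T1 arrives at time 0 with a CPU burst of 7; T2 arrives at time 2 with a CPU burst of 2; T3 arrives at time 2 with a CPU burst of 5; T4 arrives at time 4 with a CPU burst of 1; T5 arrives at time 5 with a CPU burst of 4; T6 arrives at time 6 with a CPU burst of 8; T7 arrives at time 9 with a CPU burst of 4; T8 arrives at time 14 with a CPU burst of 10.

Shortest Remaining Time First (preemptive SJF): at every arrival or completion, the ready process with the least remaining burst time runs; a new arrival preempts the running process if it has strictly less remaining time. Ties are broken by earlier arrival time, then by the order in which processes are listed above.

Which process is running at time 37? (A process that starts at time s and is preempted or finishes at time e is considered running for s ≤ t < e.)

T8

Gantt: | T1 0-2 | T2 2-4 | T4 4-5 | T5 5-9 | T7 9-13 | T1 13-18 | T3 18-23 | T6 23-31 | T8 31-41 |
Completion: T1=18  T2=4  T3=23  T4=5  T5=9  T6=31  T7=13  T8=41
Turnaround (C−A): T1=18  T2=2  T3=21  T4=1  T5=4  T6=25  T7=4  T8=27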